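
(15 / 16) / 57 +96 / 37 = 29369 / 11248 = 2.61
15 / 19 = 0.79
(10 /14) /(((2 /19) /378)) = 2565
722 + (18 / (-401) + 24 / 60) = 1448322 / 2005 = 722.36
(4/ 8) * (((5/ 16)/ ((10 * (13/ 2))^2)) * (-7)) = -7/ 27040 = -0.00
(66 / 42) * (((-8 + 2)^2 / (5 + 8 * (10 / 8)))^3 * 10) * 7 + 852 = 59316 / 25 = 2372.64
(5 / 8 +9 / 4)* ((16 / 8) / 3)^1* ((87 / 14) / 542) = 667 / 30352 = 0.02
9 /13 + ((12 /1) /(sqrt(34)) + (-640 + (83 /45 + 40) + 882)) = 6 * sqrt(34) /17 + 166454 /585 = 286.59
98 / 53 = 1.85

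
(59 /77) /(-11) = -59 /847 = -0.07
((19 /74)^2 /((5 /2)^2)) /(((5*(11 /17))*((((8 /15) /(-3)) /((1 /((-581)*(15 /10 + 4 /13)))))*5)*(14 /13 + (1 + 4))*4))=9334377 /64972145854000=0.00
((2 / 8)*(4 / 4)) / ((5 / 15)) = 3 / 4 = 0.75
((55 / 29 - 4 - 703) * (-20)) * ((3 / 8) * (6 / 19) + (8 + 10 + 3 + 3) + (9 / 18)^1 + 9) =261223200 / 551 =474089.29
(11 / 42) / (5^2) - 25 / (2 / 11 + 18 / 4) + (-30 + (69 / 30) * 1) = -33.03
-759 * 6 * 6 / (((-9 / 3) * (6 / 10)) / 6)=91080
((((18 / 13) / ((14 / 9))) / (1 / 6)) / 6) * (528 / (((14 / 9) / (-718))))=-138183408 / 637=-216928.43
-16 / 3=-5.33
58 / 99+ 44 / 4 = 1147 / 99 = 11.59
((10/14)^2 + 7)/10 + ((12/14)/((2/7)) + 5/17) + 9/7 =22203/4165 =5.33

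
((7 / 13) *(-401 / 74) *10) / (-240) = 2807 / 23088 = 0.12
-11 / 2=-5.50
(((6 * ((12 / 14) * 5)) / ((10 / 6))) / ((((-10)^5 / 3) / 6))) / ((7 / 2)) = -243 / 306250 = -0.00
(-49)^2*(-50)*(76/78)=-4561900/39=-116971.79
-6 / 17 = -0.35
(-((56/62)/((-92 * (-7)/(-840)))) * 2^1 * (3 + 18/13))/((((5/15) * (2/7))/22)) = 2386.51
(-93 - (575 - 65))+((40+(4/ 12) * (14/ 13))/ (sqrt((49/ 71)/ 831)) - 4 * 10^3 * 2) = -8603+1574 * sqrt(59001)/ 273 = -7202.54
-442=-442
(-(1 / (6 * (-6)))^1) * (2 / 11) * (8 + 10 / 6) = 29 / 594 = 0.05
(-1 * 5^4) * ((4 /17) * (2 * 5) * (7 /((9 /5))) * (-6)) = 1750000 /51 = 34313.73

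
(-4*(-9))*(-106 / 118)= -1908 / 59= -32.34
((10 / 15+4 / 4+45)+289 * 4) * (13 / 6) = 23452 / 9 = 2605.78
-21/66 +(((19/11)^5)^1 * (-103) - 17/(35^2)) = -624974604959/394574950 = -1583.92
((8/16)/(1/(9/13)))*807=7263/26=279.35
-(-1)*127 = 127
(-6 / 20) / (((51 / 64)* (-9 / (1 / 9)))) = 32 / 6885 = 0.00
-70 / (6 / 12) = -140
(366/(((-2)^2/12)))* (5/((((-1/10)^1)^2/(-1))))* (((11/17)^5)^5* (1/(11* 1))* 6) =-5.62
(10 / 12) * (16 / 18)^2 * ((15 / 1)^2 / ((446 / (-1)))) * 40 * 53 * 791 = -3353840000 / 6021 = -557023.75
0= 0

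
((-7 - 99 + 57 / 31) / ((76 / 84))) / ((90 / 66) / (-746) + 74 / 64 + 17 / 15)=-133545756960 / 2653796633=-50.32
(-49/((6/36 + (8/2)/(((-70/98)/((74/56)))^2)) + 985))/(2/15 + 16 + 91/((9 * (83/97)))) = -54904500/31282093201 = -0.00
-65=-65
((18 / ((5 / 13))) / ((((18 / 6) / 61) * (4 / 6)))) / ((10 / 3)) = 21411 / 50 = 428.22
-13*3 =-39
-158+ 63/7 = -149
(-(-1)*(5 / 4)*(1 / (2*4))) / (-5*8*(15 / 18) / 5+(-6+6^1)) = -3 / 128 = -0.02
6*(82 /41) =12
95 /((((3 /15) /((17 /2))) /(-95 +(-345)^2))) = 480179875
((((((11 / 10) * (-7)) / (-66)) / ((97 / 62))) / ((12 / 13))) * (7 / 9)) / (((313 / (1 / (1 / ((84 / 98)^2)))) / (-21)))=-2821 / 910830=-0.00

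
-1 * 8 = -8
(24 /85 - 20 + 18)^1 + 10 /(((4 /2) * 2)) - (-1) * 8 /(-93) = 11009 /15810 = 0.70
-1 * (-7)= 7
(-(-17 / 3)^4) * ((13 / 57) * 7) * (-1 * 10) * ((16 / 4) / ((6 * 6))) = 76004110 / 41553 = 1829.09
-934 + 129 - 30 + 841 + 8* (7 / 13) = 134 / 13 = 10.31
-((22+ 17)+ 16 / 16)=-40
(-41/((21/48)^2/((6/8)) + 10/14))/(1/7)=-385728/1303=-296.03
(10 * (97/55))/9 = 194/99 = 1.96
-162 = -162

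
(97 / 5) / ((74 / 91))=8827 / 370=23.86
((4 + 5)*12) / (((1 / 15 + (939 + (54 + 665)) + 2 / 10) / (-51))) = -41310 / 12437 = -3.32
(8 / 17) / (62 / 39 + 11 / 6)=208 / 1513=0.14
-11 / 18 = -0.61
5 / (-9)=-5 / 9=-0.56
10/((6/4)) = 20/3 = 6.67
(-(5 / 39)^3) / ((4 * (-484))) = 125 / 114841584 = 0.00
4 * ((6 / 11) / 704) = 3 / 968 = 0.00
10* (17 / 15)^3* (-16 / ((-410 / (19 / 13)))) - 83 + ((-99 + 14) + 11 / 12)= -1196273917 / 7195500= -166.25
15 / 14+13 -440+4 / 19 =-113241 / 266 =-425.72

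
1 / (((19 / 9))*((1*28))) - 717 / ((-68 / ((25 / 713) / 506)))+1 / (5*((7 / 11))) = 0.33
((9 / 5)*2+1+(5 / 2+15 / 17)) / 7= 1357 / 1190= 1.14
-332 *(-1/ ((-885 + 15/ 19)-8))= -1577/ 4238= -0.37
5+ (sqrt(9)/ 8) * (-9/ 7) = 253/ 56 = 4.52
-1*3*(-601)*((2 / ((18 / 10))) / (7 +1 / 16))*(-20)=-1923200 / 339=-5673.16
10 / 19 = 0.53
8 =8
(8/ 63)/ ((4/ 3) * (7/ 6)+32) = 4/ 1057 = 0.00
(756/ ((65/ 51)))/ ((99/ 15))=12852/ 143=89.87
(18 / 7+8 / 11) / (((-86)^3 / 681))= -86487 / 24488156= -0.00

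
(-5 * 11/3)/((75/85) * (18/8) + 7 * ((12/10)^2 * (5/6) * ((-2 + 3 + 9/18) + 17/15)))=-93500/122937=-0.76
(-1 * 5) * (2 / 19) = -10 / 19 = -0.53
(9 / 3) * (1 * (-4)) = -12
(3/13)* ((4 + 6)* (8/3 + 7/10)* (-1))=-101/13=-7.77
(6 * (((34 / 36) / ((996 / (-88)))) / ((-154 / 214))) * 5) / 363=18190 / 1898127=0.01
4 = 4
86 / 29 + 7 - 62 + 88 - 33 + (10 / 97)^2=812074 / 272861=2.98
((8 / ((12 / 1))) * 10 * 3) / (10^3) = 1 / 50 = 0.02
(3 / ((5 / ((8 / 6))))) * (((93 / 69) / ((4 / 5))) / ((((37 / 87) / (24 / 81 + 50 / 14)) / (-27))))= -1971507 / 5957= -330.96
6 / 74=3 / 37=0.08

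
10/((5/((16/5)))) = 32/5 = 6.40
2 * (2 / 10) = 2 / 5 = 0.40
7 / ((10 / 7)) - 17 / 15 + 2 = 173 / 30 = 5.77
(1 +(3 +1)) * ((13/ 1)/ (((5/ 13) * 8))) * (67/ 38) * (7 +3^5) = 1415375/ 152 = 9311.68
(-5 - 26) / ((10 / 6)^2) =-279 / 25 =-11.16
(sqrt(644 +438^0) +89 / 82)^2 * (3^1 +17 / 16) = 5785 * sqrt(645) / 656 +282418565 / 107584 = 2849.06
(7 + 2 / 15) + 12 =287 / 15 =19.13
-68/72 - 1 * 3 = -71/18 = -3.94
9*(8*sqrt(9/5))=216*sqrt(5)/5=96.60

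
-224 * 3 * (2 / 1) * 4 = -5376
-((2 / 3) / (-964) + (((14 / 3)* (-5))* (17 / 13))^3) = 812246657773 / 28591758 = 28408.42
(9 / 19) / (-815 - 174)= -9 / 18791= -0.00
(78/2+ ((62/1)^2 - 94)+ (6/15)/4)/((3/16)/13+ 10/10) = 3940664/1055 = 3735.23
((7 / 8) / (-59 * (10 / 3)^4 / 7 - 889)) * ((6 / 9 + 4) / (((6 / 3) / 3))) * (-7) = 194481 / 8752504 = 0.02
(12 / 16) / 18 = 1 / 24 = 0.04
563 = 563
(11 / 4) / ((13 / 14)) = 77 / 26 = 2.96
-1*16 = -16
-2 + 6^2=34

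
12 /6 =2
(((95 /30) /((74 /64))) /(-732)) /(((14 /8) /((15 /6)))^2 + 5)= -7600 /11151837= -0.00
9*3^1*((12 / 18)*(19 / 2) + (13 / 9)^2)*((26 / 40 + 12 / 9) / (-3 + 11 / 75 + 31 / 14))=-129115 / 183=-705.55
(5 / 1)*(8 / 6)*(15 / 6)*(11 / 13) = 550 / 39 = 14.10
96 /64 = 3 /2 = 1.50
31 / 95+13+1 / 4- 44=-11561 / 380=-30.42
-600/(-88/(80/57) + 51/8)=8000/751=10.65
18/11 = 1.64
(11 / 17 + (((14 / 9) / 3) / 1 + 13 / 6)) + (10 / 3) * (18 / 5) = 14075 / 918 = 15.33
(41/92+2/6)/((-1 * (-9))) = 215/2484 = 0.09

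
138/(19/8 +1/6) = 54.30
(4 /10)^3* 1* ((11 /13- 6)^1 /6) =-0.05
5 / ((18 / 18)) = 5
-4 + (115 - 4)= 107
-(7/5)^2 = -49/25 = -1.96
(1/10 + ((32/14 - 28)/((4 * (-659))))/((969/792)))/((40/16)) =1608799/37249975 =0.04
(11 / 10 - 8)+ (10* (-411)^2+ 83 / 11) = 185813171 / 110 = 1689210.65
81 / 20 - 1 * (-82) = 1721 / 20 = 86.05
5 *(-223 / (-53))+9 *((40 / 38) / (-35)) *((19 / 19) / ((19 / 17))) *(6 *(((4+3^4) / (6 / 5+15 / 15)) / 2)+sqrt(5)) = -10362245 / 1473241 - 612 *sqrt(5) / 2527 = -7.58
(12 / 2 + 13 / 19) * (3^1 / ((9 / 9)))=381 / 19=20.05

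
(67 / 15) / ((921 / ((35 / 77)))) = 67 / 30393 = 0.00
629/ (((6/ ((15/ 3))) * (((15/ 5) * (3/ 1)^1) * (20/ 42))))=4403/ 36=122.31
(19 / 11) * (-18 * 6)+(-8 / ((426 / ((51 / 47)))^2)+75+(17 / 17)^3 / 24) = -327797897245 / 2939790216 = -111.50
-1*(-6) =6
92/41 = 2.24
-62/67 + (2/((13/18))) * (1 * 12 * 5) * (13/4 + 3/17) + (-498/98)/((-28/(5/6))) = 23100301977/40630408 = 568.55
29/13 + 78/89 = 3595/1157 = 3.11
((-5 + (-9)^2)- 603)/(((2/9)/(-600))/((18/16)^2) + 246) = -28813725/13450034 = -2.14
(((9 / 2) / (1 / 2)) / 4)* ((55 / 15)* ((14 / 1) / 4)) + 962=7927 / 8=990.88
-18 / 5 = -3.60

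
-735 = -735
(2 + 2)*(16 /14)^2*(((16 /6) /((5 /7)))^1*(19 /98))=19456 /5145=3.78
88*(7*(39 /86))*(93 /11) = 101556 /43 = 2361.77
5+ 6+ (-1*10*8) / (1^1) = -69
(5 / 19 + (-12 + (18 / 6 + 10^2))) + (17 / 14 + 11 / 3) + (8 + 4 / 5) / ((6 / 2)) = 131773 / 1330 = 99.08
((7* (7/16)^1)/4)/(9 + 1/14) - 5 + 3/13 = -247509/52832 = -4.68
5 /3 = 1.67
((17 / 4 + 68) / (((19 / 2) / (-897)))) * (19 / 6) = -21602.75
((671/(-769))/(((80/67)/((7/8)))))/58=-314699/28545280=-0.01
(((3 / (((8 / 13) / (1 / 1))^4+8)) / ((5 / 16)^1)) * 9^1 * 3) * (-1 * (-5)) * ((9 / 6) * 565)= 1307094165 / 9691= 134877.12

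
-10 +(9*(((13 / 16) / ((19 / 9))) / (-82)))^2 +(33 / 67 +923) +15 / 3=38240727908379 / 41634147328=918.49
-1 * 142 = -142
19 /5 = 3.80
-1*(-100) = 100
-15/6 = -5/2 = -2.50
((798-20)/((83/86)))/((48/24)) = 33454/83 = 403.06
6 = 6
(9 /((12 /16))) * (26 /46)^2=2028 /529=3.83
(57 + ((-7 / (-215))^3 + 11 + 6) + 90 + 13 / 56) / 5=32.85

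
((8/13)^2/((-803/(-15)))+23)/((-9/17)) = -53077757/1221363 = -43.46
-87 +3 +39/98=-8193/98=-83.60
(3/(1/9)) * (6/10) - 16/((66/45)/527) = -315309/55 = -5732.89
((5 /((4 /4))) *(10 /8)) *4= 25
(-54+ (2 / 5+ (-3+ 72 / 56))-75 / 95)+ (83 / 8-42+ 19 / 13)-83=-11706521 / 69160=-169.27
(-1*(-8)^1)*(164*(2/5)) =524.80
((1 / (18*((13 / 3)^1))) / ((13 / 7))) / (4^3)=7 / 64896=0.00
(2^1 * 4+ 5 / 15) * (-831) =-6925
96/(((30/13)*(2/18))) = 374.40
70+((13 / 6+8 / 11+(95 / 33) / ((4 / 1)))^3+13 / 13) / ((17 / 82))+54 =258083319 / 724064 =356.44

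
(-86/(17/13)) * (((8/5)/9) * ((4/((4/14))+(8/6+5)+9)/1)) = -342.95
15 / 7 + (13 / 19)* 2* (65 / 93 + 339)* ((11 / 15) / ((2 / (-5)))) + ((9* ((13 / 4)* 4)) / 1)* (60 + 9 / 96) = 7339330573 / 1187424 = 6180.88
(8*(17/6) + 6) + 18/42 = 611/21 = 29.10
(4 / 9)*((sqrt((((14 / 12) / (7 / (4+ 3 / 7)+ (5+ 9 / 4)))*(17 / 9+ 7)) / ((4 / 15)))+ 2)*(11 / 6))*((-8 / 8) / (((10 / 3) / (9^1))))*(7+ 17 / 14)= -74.07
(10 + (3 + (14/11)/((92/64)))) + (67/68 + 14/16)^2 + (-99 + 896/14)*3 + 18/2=-368060123/4679488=-78.65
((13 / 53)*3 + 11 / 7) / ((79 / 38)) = 32528 / 29309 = 1.11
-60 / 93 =-20 / 31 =-0.65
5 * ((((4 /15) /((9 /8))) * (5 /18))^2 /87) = 1280 /5137263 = 0.00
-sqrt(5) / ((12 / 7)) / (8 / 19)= -133 * sqrt(5) / 96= -3.10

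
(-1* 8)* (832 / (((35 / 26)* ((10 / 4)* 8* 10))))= -21632 / 875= -24.72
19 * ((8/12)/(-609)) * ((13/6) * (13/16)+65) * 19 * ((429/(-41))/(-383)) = -11408683/15828624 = -0.72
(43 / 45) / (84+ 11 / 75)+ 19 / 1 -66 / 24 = 1231505 / 75732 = 16.26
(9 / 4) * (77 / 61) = 693 / 244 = 2.84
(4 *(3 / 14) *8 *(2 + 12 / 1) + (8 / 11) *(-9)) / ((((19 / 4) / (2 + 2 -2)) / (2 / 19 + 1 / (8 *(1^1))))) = 34440 / 3971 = 8.67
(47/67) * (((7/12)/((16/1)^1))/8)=329/102912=0.00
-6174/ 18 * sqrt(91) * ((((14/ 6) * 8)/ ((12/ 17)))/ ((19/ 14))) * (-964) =1101732464 * sqrt(91)/ 171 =61461157.13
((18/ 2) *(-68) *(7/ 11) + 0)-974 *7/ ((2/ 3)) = -116781/ 11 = -10616.45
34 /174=17 /87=0.20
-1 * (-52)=52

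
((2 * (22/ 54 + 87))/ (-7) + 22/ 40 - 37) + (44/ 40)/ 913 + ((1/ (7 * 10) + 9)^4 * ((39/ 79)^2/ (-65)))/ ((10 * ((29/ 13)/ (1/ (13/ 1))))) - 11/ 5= -63.71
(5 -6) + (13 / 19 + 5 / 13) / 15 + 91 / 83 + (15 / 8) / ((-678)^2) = 21065072141 / 125653089120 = 0.17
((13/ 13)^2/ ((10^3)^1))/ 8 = 1/ 8000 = 0.00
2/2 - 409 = -408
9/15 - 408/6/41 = -1.06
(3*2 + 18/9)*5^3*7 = 7000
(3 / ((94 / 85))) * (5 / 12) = 425 / 376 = 1.13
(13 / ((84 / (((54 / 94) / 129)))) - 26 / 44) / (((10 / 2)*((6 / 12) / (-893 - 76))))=356003817 / 1556170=228.77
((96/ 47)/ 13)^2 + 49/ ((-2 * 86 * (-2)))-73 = -9353373919/ 128422424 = -72.83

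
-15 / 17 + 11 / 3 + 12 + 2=856 / 51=16.78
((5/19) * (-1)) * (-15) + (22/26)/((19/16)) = 1151/247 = 4.66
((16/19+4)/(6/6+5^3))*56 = 368/171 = 2.15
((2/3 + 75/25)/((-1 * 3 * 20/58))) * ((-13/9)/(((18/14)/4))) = 58058/3645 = 15.93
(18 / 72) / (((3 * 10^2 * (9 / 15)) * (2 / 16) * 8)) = 1 / 720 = 0.00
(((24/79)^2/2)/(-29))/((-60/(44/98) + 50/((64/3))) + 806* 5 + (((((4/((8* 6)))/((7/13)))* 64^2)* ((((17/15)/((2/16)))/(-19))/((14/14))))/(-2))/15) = -9101030400/22355925691674523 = -0.00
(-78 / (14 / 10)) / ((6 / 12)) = -780 / 7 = -111.43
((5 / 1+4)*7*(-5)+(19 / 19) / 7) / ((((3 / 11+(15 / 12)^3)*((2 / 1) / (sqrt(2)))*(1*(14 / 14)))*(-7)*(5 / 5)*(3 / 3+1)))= 387904*sqrt(2) / 76783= 7.14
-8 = -8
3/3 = 1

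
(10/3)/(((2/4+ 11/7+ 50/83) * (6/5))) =29050/27963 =1.04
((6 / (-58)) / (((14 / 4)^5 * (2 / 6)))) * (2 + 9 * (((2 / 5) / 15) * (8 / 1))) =-576 / 248675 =-0.00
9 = 9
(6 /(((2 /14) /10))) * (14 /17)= 345.88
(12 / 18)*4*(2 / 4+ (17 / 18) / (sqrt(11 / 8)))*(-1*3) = -136*sqrt(22) / 99 - 4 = -10.44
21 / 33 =7 / 11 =0.64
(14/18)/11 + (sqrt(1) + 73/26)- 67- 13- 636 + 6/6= -1830427/2574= -711.12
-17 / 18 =-0.94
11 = 11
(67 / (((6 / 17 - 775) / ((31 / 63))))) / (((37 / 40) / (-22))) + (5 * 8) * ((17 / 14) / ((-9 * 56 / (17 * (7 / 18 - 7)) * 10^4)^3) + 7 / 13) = 8371381952766151938749435269 / 371225303247052800000000000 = 22.55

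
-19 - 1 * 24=-43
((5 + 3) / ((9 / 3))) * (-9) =-24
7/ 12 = 0.58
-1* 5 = -5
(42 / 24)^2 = 49 / 16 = 3.06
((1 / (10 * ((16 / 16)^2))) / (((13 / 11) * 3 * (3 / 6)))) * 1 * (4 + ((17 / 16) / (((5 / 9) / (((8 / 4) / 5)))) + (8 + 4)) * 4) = 30283 / 9750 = 3.11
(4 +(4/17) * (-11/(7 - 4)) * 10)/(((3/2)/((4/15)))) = -1888/2295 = -0.82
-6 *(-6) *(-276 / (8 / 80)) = -99360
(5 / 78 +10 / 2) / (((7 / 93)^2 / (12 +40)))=2277570 / 49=46481.02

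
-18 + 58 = 40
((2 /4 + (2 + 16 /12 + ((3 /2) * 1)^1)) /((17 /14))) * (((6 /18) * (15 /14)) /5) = 16 /51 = 0.31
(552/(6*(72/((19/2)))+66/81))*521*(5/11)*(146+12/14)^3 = 400694626876596480/44796829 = 8944709610.51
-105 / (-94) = 105 / 94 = 1.12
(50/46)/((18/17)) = 425/414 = 1.03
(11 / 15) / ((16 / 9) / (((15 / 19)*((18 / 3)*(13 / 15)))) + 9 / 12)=0.62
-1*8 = -8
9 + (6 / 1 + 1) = 16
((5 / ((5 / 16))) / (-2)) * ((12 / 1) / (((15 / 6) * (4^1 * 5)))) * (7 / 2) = -168 / 25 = -6.72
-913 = -913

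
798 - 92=706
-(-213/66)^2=-5041/484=-10.42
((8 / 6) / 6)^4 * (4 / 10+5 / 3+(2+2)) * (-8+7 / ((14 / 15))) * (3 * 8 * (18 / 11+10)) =-745472 / 360855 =-2.07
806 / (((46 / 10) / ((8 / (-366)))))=-16120 / 4209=-3.83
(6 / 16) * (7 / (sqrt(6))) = 7 * sqrt(6) / 16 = 1.07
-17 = -17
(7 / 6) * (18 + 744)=889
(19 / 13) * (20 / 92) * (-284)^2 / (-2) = -3831160 / 299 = -12813.24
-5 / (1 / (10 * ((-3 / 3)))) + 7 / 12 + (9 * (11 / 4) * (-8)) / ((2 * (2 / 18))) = -10085 / 12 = -840.42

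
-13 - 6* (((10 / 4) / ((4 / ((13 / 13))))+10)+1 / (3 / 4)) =-339 / 4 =-84.75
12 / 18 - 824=-2470 / 3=-823.33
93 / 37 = 2.51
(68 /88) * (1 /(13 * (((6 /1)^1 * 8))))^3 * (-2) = -17 /2672676864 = -0.00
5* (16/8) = 10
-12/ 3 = -4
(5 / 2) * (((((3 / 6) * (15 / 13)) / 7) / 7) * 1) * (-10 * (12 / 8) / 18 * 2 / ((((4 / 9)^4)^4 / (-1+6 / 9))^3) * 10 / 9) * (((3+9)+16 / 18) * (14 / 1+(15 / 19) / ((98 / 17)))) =1388049867725085994044883004107439774871962666413125 / 46986024094596922616838459114913792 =29541760437753285.27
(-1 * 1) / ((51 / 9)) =-3 / 17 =-0.18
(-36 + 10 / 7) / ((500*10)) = -121 / 17500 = -0.01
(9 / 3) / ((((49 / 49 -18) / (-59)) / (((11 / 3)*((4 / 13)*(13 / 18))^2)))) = 1.89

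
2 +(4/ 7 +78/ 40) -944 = -131527/ 140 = -939.48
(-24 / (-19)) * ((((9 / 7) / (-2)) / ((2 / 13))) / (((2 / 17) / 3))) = -17901 / 133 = -134.59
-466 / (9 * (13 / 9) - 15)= 233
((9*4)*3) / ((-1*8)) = -27 / 2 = -13.50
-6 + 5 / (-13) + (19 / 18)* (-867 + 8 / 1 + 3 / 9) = -320377 / 351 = -912.75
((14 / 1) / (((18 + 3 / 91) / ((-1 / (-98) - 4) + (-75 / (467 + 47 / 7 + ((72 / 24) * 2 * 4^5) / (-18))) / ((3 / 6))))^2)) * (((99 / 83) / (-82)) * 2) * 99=-448122043388448 / 137709608077069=-3.25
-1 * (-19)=19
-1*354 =-354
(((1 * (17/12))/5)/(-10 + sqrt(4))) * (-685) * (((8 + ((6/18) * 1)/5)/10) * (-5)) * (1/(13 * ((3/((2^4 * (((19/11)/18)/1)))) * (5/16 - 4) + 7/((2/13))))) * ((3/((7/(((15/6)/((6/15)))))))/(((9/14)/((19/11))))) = -46242295/32689683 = -1.41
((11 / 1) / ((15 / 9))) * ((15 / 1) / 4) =99 / 4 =24.75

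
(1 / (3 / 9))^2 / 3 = 3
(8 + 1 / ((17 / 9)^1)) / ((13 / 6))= 870 / 221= 3.94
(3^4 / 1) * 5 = 405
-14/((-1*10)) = 1.40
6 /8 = 3 /4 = 0.75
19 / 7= 2.71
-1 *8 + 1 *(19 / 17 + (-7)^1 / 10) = -1289 / 170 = -7.58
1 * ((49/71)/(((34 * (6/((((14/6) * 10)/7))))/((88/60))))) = 539/32589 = 0.02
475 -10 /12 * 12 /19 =9015 /19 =474.47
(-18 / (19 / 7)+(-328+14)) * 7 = -2244.42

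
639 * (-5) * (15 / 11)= -47925 / 11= -4356.82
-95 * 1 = -95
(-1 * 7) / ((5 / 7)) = -49 / 5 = -9.80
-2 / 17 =-0.12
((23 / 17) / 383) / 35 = 23 / 227885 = 0.00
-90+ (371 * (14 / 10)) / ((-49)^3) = -1080503 / 12005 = -90.00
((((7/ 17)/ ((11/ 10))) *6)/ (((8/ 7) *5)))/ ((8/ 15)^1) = 0.74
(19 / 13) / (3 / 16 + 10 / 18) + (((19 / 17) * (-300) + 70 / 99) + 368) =82826182 / 2341053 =35.38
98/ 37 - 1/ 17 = 1629/ 629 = 2.59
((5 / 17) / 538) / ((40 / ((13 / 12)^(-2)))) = 9 / 772837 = 0.00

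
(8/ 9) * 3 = 8/ 3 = 2.67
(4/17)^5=1024/1419857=0.00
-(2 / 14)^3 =-1 / 343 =-0.00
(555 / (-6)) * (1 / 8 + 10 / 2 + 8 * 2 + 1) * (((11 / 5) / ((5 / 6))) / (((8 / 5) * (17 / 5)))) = -1080585 / 1088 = -993.18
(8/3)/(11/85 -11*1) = -170/693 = -0.25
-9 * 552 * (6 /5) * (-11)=327888 /5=65577.60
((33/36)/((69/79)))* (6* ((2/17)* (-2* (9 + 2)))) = -19118/1173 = -16.30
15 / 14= 1.07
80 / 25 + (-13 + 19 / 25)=-226 / 25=-9.04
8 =8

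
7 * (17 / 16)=119 / 16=7.44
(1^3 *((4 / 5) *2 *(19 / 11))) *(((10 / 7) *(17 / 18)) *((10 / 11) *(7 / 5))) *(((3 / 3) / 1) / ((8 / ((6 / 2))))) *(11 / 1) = 646 / 33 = 19.58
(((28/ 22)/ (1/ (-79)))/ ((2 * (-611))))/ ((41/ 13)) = 553/ 21197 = 0.03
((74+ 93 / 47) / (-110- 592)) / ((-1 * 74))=3571 / 2441556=0.00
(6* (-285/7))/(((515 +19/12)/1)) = -20520/43393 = -0.47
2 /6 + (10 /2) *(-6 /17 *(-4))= 377 /51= 7.39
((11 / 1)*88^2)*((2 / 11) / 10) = 7744 / 5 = 1548.80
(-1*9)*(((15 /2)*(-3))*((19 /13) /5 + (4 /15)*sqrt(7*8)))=1539 /26 + 108*sqrt(14)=463.29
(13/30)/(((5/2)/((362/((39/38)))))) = 13756/225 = 61.14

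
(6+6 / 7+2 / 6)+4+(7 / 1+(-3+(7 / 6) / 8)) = 5153 / 336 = 15.34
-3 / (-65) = 3 / 65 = 0.05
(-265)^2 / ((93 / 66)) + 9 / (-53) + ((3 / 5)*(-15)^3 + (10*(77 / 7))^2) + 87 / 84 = 2756235935 / 46004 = 59912.96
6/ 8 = 3/ 4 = 0.75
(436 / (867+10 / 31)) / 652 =3379 / 4382581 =0.00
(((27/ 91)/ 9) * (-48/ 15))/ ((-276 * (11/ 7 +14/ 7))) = 4/ 37375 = 0.00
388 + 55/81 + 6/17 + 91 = 661004/1377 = 480.03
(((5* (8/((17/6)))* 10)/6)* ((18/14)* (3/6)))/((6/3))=900/119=7.56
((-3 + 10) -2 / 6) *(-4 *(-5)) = 400 / 3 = 133.33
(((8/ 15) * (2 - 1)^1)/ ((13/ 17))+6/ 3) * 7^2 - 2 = 25384/ 195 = 130.17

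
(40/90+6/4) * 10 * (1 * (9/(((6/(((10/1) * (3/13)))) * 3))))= 875/39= 22.44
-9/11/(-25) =9/275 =0.03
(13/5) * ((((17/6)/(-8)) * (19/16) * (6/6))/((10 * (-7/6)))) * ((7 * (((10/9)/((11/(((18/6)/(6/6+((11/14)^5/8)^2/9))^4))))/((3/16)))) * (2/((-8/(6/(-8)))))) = 227504386798098281845150460219725313593235007227609713999872/42407675460463773876021556933229439543647197434564888199255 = 5.36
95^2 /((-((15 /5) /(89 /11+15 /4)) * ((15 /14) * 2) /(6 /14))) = -940405 /132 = -7124.28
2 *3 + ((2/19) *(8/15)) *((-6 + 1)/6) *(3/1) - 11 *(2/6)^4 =8809/1539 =5.72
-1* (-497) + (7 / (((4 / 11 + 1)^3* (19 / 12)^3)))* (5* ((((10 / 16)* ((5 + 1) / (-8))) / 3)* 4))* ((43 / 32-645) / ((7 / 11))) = 369739137 / 137180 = 2695.28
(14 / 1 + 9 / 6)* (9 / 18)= 31 / 4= 7.75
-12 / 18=-2 / 3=-0.67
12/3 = 4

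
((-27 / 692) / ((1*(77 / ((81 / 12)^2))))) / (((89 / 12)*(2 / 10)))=-295245 / 18969104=-0.02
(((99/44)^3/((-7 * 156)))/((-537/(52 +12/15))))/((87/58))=891/1303120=0.00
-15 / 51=-5 / 17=-0.29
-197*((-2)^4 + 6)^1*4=-17336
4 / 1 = 4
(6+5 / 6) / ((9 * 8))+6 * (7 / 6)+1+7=6521 / 432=15.09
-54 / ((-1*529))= 54 / 529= 0.10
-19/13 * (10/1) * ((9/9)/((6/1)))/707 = -95/27573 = -0.00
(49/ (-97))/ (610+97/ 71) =-497/ 601497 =-0.00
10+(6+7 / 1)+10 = 33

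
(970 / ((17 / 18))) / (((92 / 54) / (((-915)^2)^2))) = 165219911094318750 / 391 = 422557317376774.30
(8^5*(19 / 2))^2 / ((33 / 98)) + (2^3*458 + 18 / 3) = 287779081317.52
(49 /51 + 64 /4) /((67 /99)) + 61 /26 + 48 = 75.41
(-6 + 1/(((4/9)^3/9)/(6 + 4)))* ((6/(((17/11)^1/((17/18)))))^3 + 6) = 16230403/288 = 56355.57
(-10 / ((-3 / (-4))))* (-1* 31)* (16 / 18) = 9920 / 27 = 367.41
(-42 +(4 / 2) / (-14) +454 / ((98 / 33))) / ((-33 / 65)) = -352690 / 1617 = -218.11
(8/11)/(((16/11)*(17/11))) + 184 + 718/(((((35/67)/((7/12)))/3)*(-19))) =93232/1615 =57.73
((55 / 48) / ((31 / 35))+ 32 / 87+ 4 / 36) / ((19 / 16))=229475 / 153729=1.49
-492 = -492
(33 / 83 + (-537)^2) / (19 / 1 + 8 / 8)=1196733 / 83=14418.47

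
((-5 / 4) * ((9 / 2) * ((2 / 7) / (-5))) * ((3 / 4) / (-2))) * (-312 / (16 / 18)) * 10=47385 / 112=423.08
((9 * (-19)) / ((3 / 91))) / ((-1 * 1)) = 5187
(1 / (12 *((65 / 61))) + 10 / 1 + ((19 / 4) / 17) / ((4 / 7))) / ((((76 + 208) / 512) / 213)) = 4483864 / 1105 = 4057.80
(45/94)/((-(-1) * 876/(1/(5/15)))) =45/27448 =0.00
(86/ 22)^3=79507/ 1331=59.73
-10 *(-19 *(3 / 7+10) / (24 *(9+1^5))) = 1387 / 168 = 8.26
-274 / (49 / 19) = -5206 / 49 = -106.24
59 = 59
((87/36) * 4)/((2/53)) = 1537/6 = 256.17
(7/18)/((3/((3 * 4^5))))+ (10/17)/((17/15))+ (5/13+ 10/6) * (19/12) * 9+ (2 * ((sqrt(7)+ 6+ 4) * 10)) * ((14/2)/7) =20 * sqrt(7)+ 21233618/33813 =680.89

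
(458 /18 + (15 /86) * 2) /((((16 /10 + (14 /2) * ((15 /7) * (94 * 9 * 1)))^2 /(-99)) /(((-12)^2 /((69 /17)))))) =-0.00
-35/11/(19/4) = -140/209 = -0.67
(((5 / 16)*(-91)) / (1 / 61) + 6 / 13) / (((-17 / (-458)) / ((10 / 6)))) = -413023255 / 5304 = -77870.15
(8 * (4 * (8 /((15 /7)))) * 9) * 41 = 220416 /5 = 44083.20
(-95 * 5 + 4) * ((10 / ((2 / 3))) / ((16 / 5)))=-35325 / 16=-2207.81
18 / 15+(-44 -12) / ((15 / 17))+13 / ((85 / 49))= -13967 / 255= -54.77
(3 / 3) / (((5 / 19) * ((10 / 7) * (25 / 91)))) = 12103 / 1250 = 9.68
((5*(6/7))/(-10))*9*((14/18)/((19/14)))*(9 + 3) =-504/19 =-26.53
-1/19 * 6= -0.32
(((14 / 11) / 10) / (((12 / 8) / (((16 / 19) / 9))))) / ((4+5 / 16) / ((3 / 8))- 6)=448 / 310365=0.00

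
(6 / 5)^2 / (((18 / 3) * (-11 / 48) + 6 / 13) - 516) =-0.00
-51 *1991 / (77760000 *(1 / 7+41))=-236929 / 7464960000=-0.00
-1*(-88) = 88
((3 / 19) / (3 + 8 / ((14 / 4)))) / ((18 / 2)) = 7 / 2109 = 0.00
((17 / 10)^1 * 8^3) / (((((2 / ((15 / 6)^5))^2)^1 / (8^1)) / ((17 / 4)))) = 70556640.62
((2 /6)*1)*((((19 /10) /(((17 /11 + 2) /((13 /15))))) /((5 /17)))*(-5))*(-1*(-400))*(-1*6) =56848 /9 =6316.44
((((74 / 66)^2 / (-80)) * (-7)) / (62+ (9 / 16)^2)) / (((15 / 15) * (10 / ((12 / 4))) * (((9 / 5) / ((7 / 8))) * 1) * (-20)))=-9583 / 744549300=-0.00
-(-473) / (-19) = -473 / 19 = -24.89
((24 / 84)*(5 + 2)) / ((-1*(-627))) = 2 / 627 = 0.00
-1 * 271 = -271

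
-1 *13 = -13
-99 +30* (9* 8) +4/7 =14431/7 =2061.57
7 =7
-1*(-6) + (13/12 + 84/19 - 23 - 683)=-158345/228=-694.50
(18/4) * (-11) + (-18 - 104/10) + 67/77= -59313/770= -77.03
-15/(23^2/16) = -240/529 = -0.45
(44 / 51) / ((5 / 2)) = 88 / 255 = 0.35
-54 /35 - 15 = -579 /35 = -16.54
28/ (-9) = -28/ 9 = -3.11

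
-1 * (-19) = 19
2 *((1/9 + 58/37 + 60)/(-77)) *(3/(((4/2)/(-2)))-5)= 328624/25641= 12.82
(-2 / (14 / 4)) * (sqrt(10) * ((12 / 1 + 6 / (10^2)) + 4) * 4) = -6424 * sqrt(10) / 175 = -116.08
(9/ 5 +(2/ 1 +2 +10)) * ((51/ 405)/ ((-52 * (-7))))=1343/ 245700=0.01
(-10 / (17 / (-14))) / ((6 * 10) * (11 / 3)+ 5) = 28 / 765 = 0.04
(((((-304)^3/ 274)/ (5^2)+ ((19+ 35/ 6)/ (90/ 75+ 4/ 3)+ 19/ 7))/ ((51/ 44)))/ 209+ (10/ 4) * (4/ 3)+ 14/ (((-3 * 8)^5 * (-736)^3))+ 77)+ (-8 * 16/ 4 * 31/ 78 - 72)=-64557796062188210245095563/ 3036111713430695785267200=-21.26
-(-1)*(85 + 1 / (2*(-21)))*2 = 3569 / 21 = 169.95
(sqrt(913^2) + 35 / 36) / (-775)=-32903 / 27900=-1.18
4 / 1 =4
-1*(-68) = 68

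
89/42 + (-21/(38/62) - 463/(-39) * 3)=3.47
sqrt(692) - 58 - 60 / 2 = -88+2 * sqrt(173) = -61.69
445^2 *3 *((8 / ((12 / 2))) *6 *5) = 23763000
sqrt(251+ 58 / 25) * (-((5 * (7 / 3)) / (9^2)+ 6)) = -1493 * sqrt(6333) / 1215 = -97.79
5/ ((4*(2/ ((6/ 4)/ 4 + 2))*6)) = 95/ 384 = 0.25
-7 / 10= -0.70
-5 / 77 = -0.06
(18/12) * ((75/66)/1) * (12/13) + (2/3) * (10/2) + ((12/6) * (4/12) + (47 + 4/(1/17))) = 17242/143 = 120.57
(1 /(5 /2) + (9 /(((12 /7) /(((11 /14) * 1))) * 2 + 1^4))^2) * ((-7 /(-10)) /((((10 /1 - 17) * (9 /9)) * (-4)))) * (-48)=-335802 /87025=-3.86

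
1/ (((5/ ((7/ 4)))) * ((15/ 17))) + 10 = 3119/ 300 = 10.40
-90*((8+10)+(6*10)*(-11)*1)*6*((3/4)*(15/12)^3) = 16250625/32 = 507832.03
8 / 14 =4 / 7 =0.57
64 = 64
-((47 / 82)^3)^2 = -10779215329 / 304006671424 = -0.04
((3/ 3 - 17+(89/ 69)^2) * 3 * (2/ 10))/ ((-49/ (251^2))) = 860026651/ 77763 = 11059.59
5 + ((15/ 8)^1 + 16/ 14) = 449/ 56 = 8.02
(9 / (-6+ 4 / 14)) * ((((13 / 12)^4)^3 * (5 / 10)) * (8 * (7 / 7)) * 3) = -163086595857367 / 3302259425280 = -49.39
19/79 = 0.24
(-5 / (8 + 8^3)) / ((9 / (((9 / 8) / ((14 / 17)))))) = -17 / 11648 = -0.00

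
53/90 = 0.59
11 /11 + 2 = 3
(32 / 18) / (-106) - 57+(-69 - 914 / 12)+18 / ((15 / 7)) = -924347 / 4770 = -193.78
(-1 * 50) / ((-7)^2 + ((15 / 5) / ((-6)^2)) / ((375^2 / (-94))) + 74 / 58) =-1223437500 / 1230186137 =-0.99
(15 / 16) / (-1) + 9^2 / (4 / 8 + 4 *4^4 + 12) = -9501 / 11056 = -0.86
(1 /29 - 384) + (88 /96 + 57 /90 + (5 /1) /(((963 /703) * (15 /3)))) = -213186623 /558540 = -381.69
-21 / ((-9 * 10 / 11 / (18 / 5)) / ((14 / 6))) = 539 / 25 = 21.56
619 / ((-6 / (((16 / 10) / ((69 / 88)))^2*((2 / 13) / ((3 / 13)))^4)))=-2454290432 / 28923075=-84.86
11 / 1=11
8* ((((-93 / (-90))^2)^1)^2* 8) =3694084 / 50625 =72.97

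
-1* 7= -7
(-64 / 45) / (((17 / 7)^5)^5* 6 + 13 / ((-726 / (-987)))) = -0.00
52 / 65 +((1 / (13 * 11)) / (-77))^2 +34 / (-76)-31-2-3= -821172885343 / 23036002990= -35.65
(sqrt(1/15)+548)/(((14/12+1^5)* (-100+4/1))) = -137/52- sqrt(15)/3120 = -2.64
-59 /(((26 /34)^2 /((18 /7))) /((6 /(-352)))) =4.42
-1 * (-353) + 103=456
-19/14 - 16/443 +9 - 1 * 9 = -8641/6202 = -1.39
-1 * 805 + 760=-45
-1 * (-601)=601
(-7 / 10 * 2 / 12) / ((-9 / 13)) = 91 / 540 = 0.17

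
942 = 942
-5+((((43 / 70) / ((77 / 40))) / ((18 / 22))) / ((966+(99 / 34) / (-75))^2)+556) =551.00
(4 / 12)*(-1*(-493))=164.33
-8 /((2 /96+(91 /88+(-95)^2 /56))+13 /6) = -9856 /202519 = -0.05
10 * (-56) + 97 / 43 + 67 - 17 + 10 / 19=-414397 / 817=-507.22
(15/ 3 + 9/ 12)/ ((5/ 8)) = 46/ 5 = 9.20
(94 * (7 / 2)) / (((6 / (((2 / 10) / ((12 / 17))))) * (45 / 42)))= 39151 / 2700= 14.50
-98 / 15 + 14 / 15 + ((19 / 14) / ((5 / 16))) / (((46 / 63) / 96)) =13004 / 23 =565.39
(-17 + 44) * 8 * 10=2160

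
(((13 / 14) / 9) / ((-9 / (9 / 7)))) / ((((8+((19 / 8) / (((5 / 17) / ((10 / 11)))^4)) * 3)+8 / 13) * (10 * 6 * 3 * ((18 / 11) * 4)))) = -27217619 / 1433617057918080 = -0.00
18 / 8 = 9 / 4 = 2.25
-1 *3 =-3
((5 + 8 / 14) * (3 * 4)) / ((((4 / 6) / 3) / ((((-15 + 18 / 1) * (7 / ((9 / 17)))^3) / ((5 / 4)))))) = 25036648 / 15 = 1669109.87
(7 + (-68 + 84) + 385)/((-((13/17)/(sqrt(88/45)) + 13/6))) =-15564384/77389 + 374544 * sqrt(110)/77389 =-150.36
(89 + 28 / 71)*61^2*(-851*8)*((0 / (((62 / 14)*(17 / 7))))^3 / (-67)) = 0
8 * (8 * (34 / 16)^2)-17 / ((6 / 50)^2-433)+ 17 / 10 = 393393481 / 1353080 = 290.74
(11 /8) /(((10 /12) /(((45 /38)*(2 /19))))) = 297 /1444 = 0.21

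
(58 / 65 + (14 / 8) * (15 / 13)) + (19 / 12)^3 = 772859 / 112320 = 6.88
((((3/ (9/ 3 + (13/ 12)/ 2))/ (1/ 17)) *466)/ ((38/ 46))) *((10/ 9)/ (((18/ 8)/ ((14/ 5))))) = 11231.96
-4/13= -0.31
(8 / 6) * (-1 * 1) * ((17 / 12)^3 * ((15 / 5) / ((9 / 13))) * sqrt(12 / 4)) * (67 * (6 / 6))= -4279223 * sqrt(3) / 3888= -1906.34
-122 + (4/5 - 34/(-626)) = -189593/1565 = -121.15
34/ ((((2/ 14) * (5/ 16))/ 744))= 2833152/ 5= 566630.40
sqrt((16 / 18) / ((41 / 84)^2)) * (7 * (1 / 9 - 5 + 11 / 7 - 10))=-46984 * sqrt(2) / 369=-180.07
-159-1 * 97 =-256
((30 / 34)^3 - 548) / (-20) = 2688949 / 98260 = 27.37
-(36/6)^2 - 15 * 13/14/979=-493611/13706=-36.01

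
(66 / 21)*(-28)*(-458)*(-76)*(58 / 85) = -177660032 / 85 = -2090118.02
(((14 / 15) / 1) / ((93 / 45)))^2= 196 / 961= 0.20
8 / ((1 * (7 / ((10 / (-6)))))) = -40 / 21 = -1.90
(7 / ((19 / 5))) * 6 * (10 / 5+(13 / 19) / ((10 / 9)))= 10437 / 361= 28.91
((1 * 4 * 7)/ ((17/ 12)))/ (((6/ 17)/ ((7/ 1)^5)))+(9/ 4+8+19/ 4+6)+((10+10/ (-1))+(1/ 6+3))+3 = 941219.17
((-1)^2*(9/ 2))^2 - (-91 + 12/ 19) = 8407/ 76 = 110.62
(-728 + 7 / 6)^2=528286.69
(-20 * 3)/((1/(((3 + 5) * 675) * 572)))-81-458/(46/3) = -4262546550/23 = -185328110.87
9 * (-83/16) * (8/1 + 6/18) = -6225/16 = -389.06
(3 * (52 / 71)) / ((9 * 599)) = 52 / 127587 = 0.00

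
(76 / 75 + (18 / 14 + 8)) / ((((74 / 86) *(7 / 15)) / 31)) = 7207531 / 9065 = 795.09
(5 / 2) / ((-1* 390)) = -1 / 156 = -0.01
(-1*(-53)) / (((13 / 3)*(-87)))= -53 / 377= -0.14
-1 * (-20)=20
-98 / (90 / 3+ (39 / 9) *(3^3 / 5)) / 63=-0.03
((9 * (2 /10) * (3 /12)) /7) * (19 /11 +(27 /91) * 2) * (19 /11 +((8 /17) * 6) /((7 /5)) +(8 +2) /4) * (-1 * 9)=-3075900561 /366886520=-8.38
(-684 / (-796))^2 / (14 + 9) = 29241 / 910823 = 0.03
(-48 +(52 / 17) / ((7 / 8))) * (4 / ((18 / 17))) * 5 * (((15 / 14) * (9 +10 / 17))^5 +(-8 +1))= -144599151897518565595 / 1503402805737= -96181243.87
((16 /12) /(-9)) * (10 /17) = -40 /459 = -0.09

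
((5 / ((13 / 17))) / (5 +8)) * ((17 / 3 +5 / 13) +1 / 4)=83555 / 26364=3.17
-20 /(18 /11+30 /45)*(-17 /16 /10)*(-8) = -561 /76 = -7.38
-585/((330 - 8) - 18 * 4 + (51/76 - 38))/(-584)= 11115/2359798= 0.00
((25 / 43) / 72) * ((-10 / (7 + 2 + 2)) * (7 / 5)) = -175 / 17028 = -0.01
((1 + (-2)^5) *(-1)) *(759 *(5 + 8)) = 305877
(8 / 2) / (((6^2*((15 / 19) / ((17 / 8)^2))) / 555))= 203167 / 576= 352.72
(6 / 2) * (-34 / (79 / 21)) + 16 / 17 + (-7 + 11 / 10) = -430737 / 13430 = -32.07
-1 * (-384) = 384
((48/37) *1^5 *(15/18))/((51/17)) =40/111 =0.36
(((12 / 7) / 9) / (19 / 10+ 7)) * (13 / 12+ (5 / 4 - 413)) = -7040 / 801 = -8.79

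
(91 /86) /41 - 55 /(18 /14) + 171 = 4069823 /31734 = 128.25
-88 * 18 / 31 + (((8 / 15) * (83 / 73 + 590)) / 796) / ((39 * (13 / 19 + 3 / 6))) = -605656799132 / 11855121525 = -51.09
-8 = -8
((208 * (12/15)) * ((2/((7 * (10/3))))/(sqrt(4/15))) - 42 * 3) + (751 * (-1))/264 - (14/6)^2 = -106.67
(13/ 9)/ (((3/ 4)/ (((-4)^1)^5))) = -53248/ 27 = -1972.15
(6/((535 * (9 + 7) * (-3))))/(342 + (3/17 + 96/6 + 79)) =-17/31808960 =-0.00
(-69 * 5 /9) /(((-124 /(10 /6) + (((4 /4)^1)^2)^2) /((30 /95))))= 1150 /6973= 0.16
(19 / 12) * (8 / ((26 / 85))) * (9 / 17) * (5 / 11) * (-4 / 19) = -300 / 143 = -2.10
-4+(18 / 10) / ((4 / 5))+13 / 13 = -3 / 4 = -0.75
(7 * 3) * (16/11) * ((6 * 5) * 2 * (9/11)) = 181440/121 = 1499.50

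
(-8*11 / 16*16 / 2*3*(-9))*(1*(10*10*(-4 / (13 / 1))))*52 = -1900800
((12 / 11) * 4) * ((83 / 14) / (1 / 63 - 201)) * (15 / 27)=-4980 / 69641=-0.07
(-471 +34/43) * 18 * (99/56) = -18015129/1204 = -14962.73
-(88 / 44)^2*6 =-24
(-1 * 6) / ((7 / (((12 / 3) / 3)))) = -1.14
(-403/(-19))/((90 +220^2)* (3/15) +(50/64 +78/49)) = 631904/288993515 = 0.00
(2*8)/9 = 16/9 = 1.78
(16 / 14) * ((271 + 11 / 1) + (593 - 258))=4936 / 7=705.14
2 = 2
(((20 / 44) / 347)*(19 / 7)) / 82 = 95 / 2190958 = 0.00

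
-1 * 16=-16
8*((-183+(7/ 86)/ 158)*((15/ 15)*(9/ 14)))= -22379373/ 23779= -941.14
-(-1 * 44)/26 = 22/13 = 1.69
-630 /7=-90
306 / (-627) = -102 / 209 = -0.49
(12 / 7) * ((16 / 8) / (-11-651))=-12 / 2317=-0.01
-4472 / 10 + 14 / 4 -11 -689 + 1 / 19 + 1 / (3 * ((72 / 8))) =-5866721 / 5130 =-1143.61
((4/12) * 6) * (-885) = -1770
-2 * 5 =-10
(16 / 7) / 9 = 16 / 63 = 0.25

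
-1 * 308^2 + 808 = -94056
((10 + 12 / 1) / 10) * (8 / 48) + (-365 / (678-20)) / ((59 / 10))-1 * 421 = -245002159 / 582330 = -420.73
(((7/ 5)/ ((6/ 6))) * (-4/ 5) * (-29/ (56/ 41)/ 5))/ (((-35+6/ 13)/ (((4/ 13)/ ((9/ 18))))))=-4756/ 56125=-0.08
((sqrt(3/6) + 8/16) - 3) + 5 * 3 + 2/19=sqrt(2)/2 + 479/38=13.31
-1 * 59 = -59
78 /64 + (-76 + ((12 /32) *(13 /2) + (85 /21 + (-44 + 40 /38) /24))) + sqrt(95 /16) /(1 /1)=-894853 /12768 + sqrt(95) /4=-67.65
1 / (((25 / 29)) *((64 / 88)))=319 / 200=1.60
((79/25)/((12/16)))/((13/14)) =4424/975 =4.54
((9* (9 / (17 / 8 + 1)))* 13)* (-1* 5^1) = -8424 / 5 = -1684.80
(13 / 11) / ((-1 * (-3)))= 13 / 33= 0.39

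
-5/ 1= -5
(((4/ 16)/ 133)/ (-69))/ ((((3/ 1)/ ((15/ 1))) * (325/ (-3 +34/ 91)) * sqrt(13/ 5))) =239 * sqrt(65)/ 2822661660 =0.00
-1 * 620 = -620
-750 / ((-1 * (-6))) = -125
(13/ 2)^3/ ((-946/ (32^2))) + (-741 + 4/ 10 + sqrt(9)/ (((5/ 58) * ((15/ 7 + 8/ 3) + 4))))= -452365073/ 437525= -1033.92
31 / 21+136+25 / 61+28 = 212500 / 1281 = 165.89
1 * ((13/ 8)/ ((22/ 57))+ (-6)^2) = 7077/ 176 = 40.21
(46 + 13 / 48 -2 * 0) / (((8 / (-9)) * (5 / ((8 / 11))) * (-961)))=6663 / 845680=0.01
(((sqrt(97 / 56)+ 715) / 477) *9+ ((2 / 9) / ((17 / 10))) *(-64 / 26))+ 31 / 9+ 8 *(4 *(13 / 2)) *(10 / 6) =sqrt(1358) / 1484+ 38295878 / 105417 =363.30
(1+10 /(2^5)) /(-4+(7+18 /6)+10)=21 /256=0.08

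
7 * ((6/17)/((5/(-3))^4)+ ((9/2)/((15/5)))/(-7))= -25071/21250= -1.18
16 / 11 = 1.45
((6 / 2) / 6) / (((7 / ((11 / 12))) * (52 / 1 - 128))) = -11 / 12768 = -0.00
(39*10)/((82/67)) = 13065/41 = 318.66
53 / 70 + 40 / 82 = 3573 / 2870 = 1.24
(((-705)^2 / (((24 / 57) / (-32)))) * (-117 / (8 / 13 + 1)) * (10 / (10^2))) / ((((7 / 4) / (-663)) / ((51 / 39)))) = -6641694179640 / 49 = -135544779176.33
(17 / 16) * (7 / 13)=119 / 208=0.57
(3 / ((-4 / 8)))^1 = -6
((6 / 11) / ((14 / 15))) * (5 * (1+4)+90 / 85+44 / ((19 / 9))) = 681705 / 24871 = 27.41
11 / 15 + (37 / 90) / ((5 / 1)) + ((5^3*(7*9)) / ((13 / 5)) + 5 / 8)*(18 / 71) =638684107 / 830700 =768.85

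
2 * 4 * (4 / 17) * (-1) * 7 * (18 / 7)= -576 / 17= -33.88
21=21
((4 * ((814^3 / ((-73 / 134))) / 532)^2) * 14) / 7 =2611716485577423559808 / 94264681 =27706204040274.89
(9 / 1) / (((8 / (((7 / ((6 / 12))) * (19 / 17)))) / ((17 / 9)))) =133 / 4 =33.25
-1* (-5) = 5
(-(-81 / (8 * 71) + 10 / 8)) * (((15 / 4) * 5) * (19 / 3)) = -298775 / 2272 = -131.50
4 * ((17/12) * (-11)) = -187/3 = -62.33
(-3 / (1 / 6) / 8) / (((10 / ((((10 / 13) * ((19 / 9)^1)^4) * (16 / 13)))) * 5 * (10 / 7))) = -1824494 / 3080025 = -0.59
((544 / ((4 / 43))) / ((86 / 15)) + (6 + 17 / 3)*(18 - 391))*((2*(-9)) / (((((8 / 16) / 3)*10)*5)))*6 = 215892 / 5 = 43178.40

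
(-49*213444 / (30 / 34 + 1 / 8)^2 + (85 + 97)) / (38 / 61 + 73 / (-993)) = -11717346215245314 / 624651089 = -18758225.87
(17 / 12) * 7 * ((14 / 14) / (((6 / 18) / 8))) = 238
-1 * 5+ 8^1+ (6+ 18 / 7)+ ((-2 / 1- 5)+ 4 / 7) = 36 / 7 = 5.14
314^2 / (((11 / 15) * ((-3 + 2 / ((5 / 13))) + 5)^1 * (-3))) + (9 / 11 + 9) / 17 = -10474853 / 1683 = -6223.92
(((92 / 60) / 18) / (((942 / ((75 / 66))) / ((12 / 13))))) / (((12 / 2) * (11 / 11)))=115 / 7274124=0.00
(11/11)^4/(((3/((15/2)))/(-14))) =-35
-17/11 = -1.55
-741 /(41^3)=-741 /68921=-0.01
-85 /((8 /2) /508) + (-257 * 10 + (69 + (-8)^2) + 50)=-13182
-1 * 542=-542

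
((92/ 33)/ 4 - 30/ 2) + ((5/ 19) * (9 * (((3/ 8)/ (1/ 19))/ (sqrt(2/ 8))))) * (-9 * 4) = -40567/ 33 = -1229.30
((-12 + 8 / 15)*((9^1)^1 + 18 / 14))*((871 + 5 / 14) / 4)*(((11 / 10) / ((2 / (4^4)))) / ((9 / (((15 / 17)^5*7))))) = -14956169184000 / 9938999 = -1504796.33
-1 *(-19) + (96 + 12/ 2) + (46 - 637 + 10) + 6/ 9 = -1378/ 3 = -459.33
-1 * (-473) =473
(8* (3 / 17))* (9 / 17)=0.75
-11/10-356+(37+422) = 1019/10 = 101.90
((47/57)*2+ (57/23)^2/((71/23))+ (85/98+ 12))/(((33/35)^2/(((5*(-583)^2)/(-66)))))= -52867926007375/110580228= -478095.65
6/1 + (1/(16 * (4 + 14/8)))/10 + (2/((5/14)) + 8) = 18033/920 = 19.60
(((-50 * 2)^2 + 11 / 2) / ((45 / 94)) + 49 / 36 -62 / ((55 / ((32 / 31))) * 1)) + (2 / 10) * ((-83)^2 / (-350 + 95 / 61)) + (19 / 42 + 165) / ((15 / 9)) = 2061756752779 / 98198100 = 20995.89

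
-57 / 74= -0.77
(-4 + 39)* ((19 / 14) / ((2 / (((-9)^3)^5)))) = -19559657548991655 / 4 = -4889914387247913.75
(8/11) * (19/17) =0.81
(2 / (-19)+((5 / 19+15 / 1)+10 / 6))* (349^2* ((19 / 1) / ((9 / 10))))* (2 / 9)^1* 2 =4672286360 / 243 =19227515.88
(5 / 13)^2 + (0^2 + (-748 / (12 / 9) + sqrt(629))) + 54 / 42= -661967 / 1183 + sqrt(629)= -534.49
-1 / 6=-0.17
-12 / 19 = -0.63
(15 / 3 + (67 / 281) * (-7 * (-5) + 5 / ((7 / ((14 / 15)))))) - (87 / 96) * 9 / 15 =1748099 / 134880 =12.96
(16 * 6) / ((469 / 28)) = 384 / 67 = 5.73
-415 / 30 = -83 / 6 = -13.83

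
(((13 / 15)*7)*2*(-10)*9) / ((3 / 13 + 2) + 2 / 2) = -338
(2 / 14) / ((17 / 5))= 0.04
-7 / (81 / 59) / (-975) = 413 / 78975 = 0.01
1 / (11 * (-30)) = -1 / 330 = -0.00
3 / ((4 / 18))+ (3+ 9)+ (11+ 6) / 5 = 289 / 10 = 28.90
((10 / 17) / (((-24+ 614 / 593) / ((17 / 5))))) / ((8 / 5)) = -0.05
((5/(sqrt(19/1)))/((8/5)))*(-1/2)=-25*sqrt(19)/304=-0.36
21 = 21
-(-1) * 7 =7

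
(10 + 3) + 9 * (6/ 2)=40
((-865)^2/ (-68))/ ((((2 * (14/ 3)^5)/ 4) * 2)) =-181818675/ 36572032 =-4.97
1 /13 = 0.08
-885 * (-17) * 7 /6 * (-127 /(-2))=4458335 /4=1114583.75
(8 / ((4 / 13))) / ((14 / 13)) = 169 / 7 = 24.14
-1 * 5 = -5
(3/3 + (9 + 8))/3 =6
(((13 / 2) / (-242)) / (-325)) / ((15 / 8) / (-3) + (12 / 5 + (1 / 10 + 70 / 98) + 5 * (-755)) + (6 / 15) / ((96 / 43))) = -84 / 3834096145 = -0.00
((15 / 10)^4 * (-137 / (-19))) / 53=11097 / 16112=0.69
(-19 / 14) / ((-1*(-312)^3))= -19 / 425198592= -0.00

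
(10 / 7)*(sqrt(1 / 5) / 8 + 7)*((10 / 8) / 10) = sqrt(5) / 224 + 5 / 4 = 1.26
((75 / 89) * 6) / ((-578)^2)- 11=-11.00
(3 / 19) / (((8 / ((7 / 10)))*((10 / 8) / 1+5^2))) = 1 / 1900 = 0.00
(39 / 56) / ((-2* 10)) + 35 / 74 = 0.44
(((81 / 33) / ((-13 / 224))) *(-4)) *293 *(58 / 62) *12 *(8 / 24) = 822237696 / 4433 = 185481.10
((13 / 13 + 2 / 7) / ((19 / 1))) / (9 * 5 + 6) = 3 / 2261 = 0.00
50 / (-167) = -50 / 167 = -0.30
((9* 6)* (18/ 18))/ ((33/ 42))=756/ 11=68.73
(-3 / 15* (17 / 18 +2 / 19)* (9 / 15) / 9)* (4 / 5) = -718 / 64125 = -0.01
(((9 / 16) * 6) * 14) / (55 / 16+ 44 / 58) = 7308 / 649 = 11.26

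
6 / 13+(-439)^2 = 2505379 / 13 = 192721.46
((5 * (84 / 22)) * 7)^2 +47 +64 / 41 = 88837811 / 4961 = 17907.24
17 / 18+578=10421 / 18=578.94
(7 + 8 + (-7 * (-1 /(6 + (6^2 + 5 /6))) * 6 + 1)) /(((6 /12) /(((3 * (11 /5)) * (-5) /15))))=-96008 /1285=-74.71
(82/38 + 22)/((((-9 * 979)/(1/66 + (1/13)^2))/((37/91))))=-147815/6293425138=-0.00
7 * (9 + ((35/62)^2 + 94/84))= 842575/11532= 73.06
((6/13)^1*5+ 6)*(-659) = -71172/13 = -5474.77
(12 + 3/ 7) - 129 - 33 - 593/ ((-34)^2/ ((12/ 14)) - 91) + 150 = -0.04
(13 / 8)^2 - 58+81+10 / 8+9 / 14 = 12335 / 448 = 27.53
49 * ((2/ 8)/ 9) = 49/ 36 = 1.36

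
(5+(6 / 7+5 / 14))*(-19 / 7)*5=-8265 / 98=-84.34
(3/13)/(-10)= -0.02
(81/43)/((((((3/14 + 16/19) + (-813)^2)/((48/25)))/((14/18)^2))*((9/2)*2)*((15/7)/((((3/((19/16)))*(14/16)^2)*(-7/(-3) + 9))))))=32000528/8505197443125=0.00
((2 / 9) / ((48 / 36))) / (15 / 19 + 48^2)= 19 / 262746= 0.00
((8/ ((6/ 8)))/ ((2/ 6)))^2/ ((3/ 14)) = 14336/ 3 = 4778.67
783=783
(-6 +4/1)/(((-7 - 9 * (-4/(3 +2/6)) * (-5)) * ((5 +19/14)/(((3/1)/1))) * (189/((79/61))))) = 316/2980521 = 0.00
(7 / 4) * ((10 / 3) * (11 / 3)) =385 / 18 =21.39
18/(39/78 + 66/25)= 900/157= 5.73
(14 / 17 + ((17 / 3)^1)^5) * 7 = 168986797 / 4131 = 40907.00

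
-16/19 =-0.84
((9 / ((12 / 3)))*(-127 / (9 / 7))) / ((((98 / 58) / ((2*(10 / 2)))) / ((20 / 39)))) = -184150 / 273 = -674.54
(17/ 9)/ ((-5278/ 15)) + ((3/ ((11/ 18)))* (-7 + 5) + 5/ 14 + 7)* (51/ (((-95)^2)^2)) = -38089097737/ 7093290579375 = -0.01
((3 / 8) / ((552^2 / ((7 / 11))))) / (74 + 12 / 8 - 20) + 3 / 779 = 1488179789 / 386429269248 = 0.00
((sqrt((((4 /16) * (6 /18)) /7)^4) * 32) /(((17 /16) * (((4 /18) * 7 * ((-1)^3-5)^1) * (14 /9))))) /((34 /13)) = -0.00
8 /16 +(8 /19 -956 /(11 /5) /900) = 8243 /18810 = 0.44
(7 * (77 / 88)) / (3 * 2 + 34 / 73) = 3577 / 3776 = 0.95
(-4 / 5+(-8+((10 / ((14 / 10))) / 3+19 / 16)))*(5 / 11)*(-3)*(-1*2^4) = -799 / 7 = -114.14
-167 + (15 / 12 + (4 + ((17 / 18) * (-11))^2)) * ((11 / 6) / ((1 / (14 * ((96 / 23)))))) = 22277599 / 1863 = 11957.92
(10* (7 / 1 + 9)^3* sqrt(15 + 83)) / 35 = 8192* sqrt(2) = 11585.24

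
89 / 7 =12.71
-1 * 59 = -59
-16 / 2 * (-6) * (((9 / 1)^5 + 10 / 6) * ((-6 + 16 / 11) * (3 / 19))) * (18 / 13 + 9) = -21125229.30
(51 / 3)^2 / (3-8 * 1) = -289 / 5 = -57.80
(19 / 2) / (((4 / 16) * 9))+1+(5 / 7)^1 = 374 / 63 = 5.94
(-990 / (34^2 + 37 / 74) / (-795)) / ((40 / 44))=242 / 204315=0.00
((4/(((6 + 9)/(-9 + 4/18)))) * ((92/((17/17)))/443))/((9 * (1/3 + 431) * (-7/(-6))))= -29072/270856845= -0.00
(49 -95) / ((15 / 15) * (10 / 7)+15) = -2.80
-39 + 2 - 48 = -85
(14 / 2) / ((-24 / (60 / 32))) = -35 / 64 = -0.55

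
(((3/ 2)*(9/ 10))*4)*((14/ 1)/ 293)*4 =1.03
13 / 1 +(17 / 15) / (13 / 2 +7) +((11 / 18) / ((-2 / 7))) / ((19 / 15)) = 11.40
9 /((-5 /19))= -171 /5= -34.20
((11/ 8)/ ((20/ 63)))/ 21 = 33/ 160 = 0.21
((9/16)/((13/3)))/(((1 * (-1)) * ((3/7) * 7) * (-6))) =3/416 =0.01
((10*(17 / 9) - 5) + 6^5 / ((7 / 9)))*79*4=199310996 / 63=3163666.60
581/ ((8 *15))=581/ 120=4.84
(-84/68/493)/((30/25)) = -35/16762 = -0.00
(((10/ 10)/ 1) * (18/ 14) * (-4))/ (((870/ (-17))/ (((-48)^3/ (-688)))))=16.15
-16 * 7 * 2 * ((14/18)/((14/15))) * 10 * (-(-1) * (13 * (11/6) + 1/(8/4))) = -408800/9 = -45422.22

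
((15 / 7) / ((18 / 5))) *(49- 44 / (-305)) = 74945 / 2562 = 29.25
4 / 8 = 1 / 2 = 0.50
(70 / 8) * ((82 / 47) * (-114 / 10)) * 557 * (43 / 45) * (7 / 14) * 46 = -3003910469 / 1410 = -2130432.96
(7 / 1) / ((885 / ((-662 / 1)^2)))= 3067708 / 885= 3466.34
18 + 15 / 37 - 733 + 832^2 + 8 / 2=25585996 / 37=691513.41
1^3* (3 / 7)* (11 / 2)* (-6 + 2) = -66 / 7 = -9.43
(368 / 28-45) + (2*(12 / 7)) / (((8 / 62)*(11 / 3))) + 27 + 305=23669 / 77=307.39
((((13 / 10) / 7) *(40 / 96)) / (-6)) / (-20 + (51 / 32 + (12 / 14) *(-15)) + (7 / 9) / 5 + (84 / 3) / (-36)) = 130 / 321407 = 0.00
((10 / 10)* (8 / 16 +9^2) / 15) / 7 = 163 / 210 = 0.78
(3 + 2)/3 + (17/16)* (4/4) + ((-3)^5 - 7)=-11869/48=-247.27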